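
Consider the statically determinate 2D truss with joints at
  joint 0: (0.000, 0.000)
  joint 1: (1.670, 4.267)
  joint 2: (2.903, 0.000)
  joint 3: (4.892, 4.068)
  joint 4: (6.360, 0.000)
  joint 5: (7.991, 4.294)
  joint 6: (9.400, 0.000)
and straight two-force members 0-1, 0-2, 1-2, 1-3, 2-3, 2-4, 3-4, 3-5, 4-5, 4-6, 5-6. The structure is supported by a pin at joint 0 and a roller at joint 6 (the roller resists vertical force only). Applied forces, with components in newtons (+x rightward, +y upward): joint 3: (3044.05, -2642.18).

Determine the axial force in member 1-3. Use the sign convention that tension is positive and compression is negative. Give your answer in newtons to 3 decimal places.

N=7 nodes, M=11 members, R=3 reactions → 2N=14, M+R=14
member 0 (0-1): L=4.5822, (cx,cy)=(0.3645,0.9312)
member 1 (0-2): L=2.9030, (cx,cy)=(1.0000,0.0000)
member 2 (1-2): L=4.4416, (cx,cy)=(0.2776,-0.9607)
member 3 (1-3): L=3.2281, (cx,cy)=(0.9981,-0.0616)
member 4 (2-3): L=4.5282, (cx,cy)=(0.4392,0.8984)
member 5 (2-4): L=3.4570, (cx,cy)=(1.0000,0.0000)
member 6 (3-4): L=4.3248, (cx,cy)=(0.3394,-0.9406)
member 7 (3-5): L=3.1072, (cx,cy)=(0.9974,0.0727)
member 8 (4-5): L=4.5933, (cx,cy)=(0.3551,0.9348)
member 9 (4-6): L=3.0400, (cx,cy)=(1.0000,0.0000)
member 10 (5-6): L=4.5193, (cx,cy)=(0.3118,-0.9502)
solve A·x = −loads:
  F[0-1] = +53.9498 N (tension)
  F[0-2] = +3024.3876 N (tension)
  F[1-2] = -54.5319 N (compression)
  F[1-3] = +34.8670 N (tension)
  F[2-3] = +58.3153 N (tension)
  F[2-4] = +2983.6346 N (tension)
  F[3-4] = -3014.3570 N (compression)
  F[3-5] = -1965.6478 N (compression)
  F[4-5] = +3033.0335 N (tension)
  F[4-6] = +883.4696 N (tension)
  F[5-6] = -2833.6618 N (compression)
  Rx@0 = -3044.0500 N
  Ry@0 = -50.2391 N
  Ry@6 = +2692.4191 N

34.867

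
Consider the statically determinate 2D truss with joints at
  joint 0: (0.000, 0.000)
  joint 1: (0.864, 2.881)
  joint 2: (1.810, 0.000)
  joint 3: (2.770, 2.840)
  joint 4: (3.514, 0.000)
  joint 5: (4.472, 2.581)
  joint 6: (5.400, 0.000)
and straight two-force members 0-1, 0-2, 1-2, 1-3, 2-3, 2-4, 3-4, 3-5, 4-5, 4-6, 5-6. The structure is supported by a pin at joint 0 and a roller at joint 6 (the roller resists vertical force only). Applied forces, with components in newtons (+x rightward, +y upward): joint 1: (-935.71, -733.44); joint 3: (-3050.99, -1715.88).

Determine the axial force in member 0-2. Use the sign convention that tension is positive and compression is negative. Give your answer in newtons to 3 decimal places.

N=7 nodes, M=11 members, R=3 reactions → 2N=14, M+R=14
member 0 (0-1): L=3.0078, (cx,cy)=(0.2873,0.9579)
member 1 (0-2): L=1.8100, (cx,cy)=(1.0000,0.0000)
member 2 (1-2): L=3.0323, (cx,cy)=(0.3120,-0.9501)
member 3 (1-3): L=1.9064, (cx,cy)=(0.9998,-0.0215)
member 4 (2-3): L=2.9979, (cx,cy)=(0.3202,0.9473)
member 5 (2-4): L=1.7040, (cx,cy)=(1.0000,0.0000)
member 6 (3-4): L=2.9358, (cx,cy)=(0.2534,-0.9674)
member 7 (3-5): L=1.7216, (cx,cy)=(0.9886,-0.1504)
member 8 (4-5): L=2.7531, (cx,cy)=(0.3480,0.9375)
member 9 (4-6): L=1.8860, (cx,cy)=(1.0000,0.0000)
member 10 (5-6): L=2.7428, (cx,cy)=(0.3383,-0.9410)
solve A·x = −loads:
  F[0-1] = -3712.0491 N (compression)
  F[0-2] = -2920.3902 N (compression)
  F[1-2] = +2994.5159 N (tension)
  F[1-3] = -1065.0465 N (compression)
  F[2-3] = -3003.2125 N (compression)
  F[2-4] = -1024.4777 N (compression)
  F[3-4] = +1023.2441 N (tension)
  F[3-5] = +773.9758 N (tension)
  F[4-5] = -1055.8275 N (compression)
  F[4-6] = -397.7636 N (compression)
  F[5-6] = +1175.6154 N (tension)
  Rx@0 = +3986.7000 N
  Ry@0 = +3555.6001 N
  Ry@6 = -1106.2801 N

-2920.390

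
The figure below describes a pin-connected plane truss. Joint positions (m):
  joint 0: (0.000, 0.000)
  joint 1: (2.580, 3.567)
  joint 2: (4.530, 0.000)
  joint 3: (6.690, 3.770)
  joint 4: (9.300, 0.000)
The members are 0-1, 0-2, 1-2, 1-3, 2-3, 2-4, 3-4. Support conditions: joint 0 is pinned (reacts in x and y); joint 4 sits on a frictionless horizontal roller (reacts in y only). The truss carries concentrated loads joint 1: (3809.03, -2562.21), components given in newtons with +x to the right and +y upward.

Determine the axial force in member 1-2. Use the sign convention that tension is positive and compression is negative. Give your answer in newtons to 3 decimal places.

-2634.272

N=5 nodes, M=7 members, R=3 reactions → 2N=10, M+R=10
member 0 (0-1): L=4.4023, (cx,cy)=(0.5861,0.8103)
member 1 (0-2): L=4.5300, (cx,cy)=(1.0000,0.0000)
member 2 (1-2): L=4.0652, (cx,cy)=(0.4797,-0.8774)
member 3 (1-3): L=4.1150, (cx,cy)=(0.9988,0.0493)
member 4 (2-3): L=4.3449, (cx,cy)=(0.4971,0.8677)
member 5 (2-4): L=4.7700, (cx,cy)=(1.0000,0.0000)
member 6 (3-4): L=4.5853, (cx,cy)=(0.5692,-0.8222)
solve A·x = −loads:
  F[0-1] = -481.8864 N (compression)
  F[0-2] = +4091.4456 N (tension)
  F[1-2] = -2634.2718 N (compression)
  F[1-3] = -2831.2875 N (compression)
  F[2-3] = +2663.9273 N (tension)
  F[2-4] = +1503.5220 N (tension)
  F[3-4] = -2641.4189 N (compression)
  Rx@0 = -3809.0300 N
  Ry@0 = +390.4560 N
  Ry@4 = +2171.7540 N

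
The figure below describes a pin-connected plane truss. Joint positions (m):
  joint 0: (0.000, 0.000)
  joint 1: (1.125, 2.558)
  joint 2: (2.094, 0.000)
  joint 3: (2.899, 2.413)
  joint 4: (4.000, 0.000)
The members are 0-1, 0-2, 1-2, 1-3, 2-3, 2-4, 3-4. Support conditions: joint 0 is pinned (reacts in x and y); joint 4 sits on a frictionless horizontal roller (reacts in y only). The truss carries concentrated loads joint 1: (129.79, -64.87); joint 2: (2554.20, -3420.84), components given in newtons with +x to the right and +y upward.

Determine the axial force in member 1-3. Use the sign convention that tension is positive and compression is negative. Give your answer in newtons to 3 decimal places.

-1459.693

N=5 nodes, M=7 members, R=3 reactions → 2N=10, M+R=10
member 0 (0-1): L=2.7945, (cx,cy)=(0.4026,0.9154)
member 1 (0-2): L=2.0940, (cx,cy)=(1.0000,0.0000)
member 2 (1-2): L=2.7354, (cx,cy)=(0.3542,-0.9352)
member 3 (1-3): L=1.7799, (cx,cy)=(0.9967,-0.0815)
member 4 (2-3): L=2.5437, (cx,cy)=(0.3165,0.9486)
member 5 (2-4): L=1.9060, (cx,cy)=(1.0000,0.0000)
member 6 (3-4): L=2.6523, (cx,cy)=(0.4151,-0.9098)
solve A·x = −loads:
  F[0-1] = -1740.9694 N (compression)
  F[0-2] = +3384.8742 N (tension)
  F[1-2] = +1761.9573 N (tension)
  F[1-3] = -1459.6929 N (compression)
  F[2-3] = +1869.2107 N (tension)
  F[2-4] = +863.3041 N (tension)
  F[3-4] = -2079.7035 N (compression)
  Rx@0 = -2683.9900 N
  Ry@0 = +1593.6549 N
  Ry@4 = +1892.0551 N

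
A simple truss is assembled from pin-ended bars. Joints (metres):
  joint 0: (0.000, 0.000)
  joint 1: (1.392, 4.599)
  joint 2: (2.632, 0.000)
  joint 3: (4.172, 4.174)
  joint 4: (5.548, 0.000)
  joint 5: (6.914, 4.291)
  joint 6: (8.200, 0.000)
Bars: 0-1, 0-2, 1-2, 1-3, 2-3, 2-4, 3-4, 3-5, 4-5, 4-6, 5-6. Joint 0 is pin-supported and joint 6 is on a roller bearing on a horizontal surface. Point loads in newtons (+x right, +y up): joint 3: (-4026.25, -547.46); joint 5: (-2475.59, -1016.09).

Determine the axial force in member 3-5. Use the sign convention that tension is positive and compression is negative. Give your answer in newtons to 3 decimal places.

-798.040

N=7 nodes, M=11 members, R=3 reactions → 2N=14, M+R=14
member 0 (0-1): L=4.8050, (cx,cy)=(0.2897,0.9571)
member 1 (0-2): L=2.6320, (cx,cy)=(1.0000,0.0000)
member 2 (1-2): L=4.7632, (cx,cy)=(0.2603,-0.9655)
member 3 (1-3): L=2.8123, (cx,cy)=(0.9885,-0.1511)
member 4 (2-3): L=4.4490, (cx,cy)=(0.3461,0.9382)
member 5 (2-4): L=2.9160, (cx,cy)=(1.0000,0.0000)
member 6 (3-4): L=4.3950, (cx,cy)=(0.3131,-0.9497)
member 7 (3-5): L=2.7445, (cx,cy)=(0.9991,0.0426)
member 8 (4-5): L=4.5032, (cx,cy)=(0.3033,0.9529)
member 9 (4-6): L=2.6520, (cx,cy)=(1.0000,0.0000)
member 10 (5-6): L=4.4796, (cx,cy)=(0.2871,-0.9579)
solve A·x = −loads:
  F[0-1] = -3942.2410 N (compression)
  F[0-2] = -5359.7906 N (compression)
  F[1-2] = +4264.5485 N (tension)
  F[1-3] = -2278.3949 N (compression)
  F[2-3] = -4388.8173 N (compression)
  F[2-4] = -2730.4547 N (compression)
  F[3-4] = +3360.6707 N (tension)
  F[3-5] = -798.0400 N (compression)
  F[4-5] = -3349.5355 N (compression)
  F[4-6] = -662.2235 N (compression)
  F[5-6] = +2306.7430 N (tension)
  Rx@0 = +6501.8400 N
  Ry@0 = +3773.1933 N
  Ry@6 = -2209.6433 N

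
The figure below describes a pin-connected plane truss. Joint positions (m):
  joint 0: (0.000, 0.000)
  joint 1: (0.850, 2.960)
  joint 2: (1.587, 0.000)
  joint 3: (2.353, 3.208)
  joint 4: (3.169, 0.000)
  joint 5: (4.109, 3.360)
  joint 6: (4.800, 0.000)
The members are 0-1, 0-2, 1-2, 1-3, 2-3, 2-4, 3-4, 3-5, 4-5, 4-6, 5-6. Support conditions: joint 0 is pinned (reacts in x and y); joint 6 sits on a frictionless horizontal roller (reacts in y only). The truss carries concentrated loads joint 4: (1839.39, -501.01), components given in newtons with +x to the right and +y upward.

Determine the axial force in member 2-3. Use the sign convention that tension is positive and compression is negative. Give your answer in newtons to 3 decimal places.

-160.152

N=7 nodes, M=11 members, R=3 reactions → 2N=14, M+R=14
member 0 (0-1): L=3.0796, (cx,cy)=(0.2760,0.9612)
member 1 (0-2): L=1.5870, (cx,cy)=(1.0000,0.0000)
member 2 (1-2): L=3.0504, (cx,cy)=(0.2416,-0.9704)
member 3 (1-3): L=1.5233, (cx,cy)=(0.9867,0.1628)
member 4 (2-3): L=3.2982, (cx,cy)=(0.2322,0.9727)
member 5 (2-4): L=1.5820, (cx,cy)=(1.0000,0.0000)
member 6 (3-4): L=3.3102, (cx,cy)=(0.2465,-0.9691)
member 7 (3-5): L=1.7626, (cx,cy)=(0.9963,0.0862)
member 8 (4-5): L=3.4890, (cx,cy)=(0.2694,0.9630)
member 9 (4-6): L=1.6310, (cx,cy)=(1.0000,0.0000)
member 10 (5-6): L=3.4303, (cx,cy)=(0.2014,-0.9795)
solve A·x = −loads:
  F[0-1] = -177.1191 N (compression)
  F[0-2] = +1888.2762 N (tension)
  F[1-2] = +160.5288 N (tension)
  F[1-3] = -88.8570 N (compression)
  F[2-3] = -160.1521 N (compression)
  F[2-4] = +1964.2567 N (tension)
  F[3-4] = +160.9633 N (tension)
  F[3-5] = -165.1617 N (compression)
  F[4-5] = +358.2614 N (tension)
  F[4-6] = +68.0246 N (tension)
  F[5-6] = -337.6933 N (compression)
  Rx@0 = -1839.3900 N
  Ry@0 = +170.2390 N
  Ry@6 = +330.7710 N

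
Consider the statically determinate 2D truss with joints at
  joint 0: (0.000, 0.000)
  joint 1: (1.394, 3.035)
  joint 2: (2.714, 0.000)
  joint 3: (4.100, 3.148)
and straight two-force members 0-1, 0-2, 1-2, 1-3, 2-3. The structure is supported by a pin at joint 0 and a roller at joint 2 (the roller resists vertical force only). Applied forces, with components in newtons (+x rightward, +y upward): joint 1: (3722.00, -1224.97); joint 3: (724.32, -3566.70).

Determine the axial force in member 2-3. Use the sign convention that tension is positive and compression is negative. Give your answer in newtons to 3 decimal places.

-4003.753

N=4 nodes, M=5 members, R=3 reactions → 2N=8, M+R=8
member 0 (0-1): L=3.3398, (cx,cy)=(0.4174,0.9087)
member 1 (0-2): L=2.7140, (cx,cy)=(1.0000,0.0000)
member 2 (1-2): L=3.3096, (cx,cy)=(0.3988,-0.9170)
member 3 (1-3): L=2.7084, (cx,cy)=(0.9991,0.0417)
member 4 (2-3): L=3.4396, (cx,cy)=(0.4030,0.9152)
solve A·x = −loads:
  F[0-1] = +6853.5781 N (tension)
  F[0-2] = +1585.7285 N (tension)
  F[1-2] = -8020.9607 N (compression)
  F[1-3] = +2339.6815 N (tension)
  F[2-3] = -4003.7532 N (compression)
  Rx@0 = -4446.3200 N
  Ry@0 = -6228.0454 N
  Ry@2 = +11019.7154 N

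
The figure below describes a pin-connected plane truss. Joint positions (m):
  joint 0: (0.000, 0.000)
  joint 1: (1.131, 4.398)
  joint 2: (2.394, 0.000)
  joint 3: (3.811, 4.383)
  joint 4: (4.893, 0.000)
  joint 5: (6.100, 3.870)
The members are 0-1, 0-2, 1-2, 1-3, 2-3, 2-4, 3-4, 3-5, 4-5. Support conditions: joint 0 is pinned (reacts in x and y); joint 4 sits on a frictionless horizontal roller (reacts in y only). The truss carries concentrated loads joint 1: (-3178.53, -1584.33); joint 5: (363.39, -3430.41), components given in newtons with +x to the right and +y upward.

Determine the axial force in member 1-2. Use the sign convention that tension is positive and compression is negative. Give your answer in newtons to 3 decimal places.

N=6 nodes, M=9 members, R=3 reactions → 2N=12, M+R=12
member 0 (0-1): L=4.5411, (cx,cy)=(0.2491,0.9685)
member 1 (0-2): L=2.3940, (cx,cy)=(1.0000,0.0000)
member 2 (1-2): L=4.5758, (cx,cy)=(0.2760,-0.9612)
member 3 (1-3): L=2.6800, (cx,cy)=(1.0000,-0.0056)
member 4 (2-3): L=4.6064, (cx,cy)=(0.3076,0.9515)
member 5 (2-4): L=2.4990, (cx,cy)=(1.0000,0.0000)
member 6 (3-4): L=4.5146, (cx,cy)=(0.2397,-0.9709)
member 7 (3-5): L=2.3458, (cx,cy)=(0.9758,-0.2187)
member 8 (4-5): L=4.0539, (cx,cy)=(0.2977,0.9546)
solve A·x = −loads:
  F[0-1] = -3037.1737 N (compression)
  F[0-2] = -2058.7053 N (compression)
  F[1-2] = +1400.1366 N (tension)
  F[1-3] = +2035.6618 N (tension)
  F[2-3] = -1414.3247 N (compression)
  F[2-4] = -1237.1683 N (compression)
  F[3-4] = +1088.6299 N (tension)
  F[3-5] = +1372.8800 N (tension)
  F[4-5] = -3278.8826 N (compression)
  Rx@0 = +2815.1400 N
  Ry@0 = +2941.4674 N
  Ry@4 = +2073.2726 N

1400.137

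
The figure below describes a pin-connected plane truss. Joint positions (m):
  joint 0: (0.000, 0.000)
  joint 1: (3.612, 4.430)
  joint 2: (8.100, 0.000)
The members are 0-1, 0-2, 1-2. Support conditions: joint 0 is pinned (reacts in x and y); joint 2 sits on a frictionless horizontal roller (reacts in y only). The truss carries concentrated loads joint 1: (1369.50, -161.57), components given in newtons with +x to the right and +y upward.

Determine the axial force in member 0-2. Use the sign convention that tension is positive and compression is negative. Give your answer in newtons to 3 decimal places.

N=3 nodes, M=3 members, R=3 reactions → 2N=6, M+R=6
member 0 (0-1): L=5.7159, (cx,cy)=(0.6319,0.7750)
member 1 (0-2): L=8.1000, (cx,cy)=(1.0000,0.0000)
member 2 (1-2): L=6.3061, (cx,cy)=(0.7117,-0.7025)
solve A·x = −loads:
  F[0-1] = +850.9023 N (tension)
  F[0-2] = +831.7960 N (tension)
  F[1-2] = -1168.7608 N (compression)
  Rx@0 = -1369.5000 N
  Ry@0 = -659.4764 N
  Ry@2 = +821.0464 N

831.796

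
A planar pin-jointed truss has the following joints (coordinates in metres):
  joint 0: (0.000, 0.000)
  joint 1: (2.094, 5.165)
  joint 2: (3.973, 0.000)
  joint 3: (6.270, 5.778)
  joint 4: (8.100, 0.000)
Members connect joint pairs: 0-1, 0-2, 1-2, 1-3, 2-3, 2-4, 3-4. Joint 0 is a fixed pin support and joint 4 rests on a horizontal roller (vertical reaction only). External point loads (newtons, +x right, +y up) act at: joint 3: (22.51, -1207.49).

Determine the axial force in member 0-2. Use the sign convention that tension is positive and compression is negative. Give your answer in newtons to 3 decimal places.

N=5 nodes, M=7 members, R=3 reactions → 2N=10, M+R=10
member 0 (0-1): L=5.5733, (cx,cy)=(0.3757,0.9267)
member 1 (0-2): L=3.9730, (cx,cy)=(1.0000,0.0000)
member 2 (1-2): L=5.4962, (cx,cy)=(0.3419,-0.9397)
member 3 (1-3): L=4.2208, (cx,cy)=(0.9894,0.1452)
member 4 (2-3): L=6.2178, (cx,cy)=(0.3694,0.9293)
member 5 (2-4): L=4.1270, (cx,cy)=(1.0000,0.0000)
member 6 (3-4): L=6.0609, (cx,cy)=(0.3019,-0.9533)
solve A·x = −loads:
  F[0-1] = -277.0440 N (compression)
  F[0-2] = +126.6003 N (tension)
  F[1-2] = +243.9230 N (tension)
  F[1-3] = -189.4905 N (compression)
  F[2-3] = -246.6748 N (compression)
  F[2-4] = +301.1182 N (tension)
  F[3-4] = -997.2893 N (compression)
  Rx@0 = -22.5100 N
  Ry@0 = +256.7462 N
  Ry@4 = +950.7438 N

126.600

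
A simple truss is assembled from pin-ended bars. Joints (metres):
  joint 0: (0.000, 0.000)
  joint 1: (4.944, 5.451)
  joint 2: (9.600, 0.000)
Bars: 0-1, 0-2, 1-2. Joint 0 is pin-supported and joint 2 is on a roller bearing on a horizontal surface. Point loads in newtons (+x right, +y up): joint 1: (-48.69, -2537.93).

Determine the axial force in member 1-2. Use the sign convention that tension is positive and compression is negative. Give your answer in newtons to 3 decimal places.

-1682.567

N=3 nodes, M=3 members, R=3 reactions → 2N=6, M+R=6
member 0 (0-1): L=7.3591, (cx,cy)=(0.6718,0.7407)
member 1 (0-2): L=9.6000, (cx,cy)=(1.0000,0.0000)
member 2 (1-2): L=7.1688, (cx,cy)=(0.6495,-0.7604)
solve A·x = −loads:
  F[0-1] = -1699.0934 N (compression)
  F[0-2] = +1092.7952 N (tension)
  F[1-2] = -1682.5673 N (compression)
  Rx@0 = +48.6900 N
  Ry@0 = +1258.5428 N
  Ry@2 = +1279.3872 N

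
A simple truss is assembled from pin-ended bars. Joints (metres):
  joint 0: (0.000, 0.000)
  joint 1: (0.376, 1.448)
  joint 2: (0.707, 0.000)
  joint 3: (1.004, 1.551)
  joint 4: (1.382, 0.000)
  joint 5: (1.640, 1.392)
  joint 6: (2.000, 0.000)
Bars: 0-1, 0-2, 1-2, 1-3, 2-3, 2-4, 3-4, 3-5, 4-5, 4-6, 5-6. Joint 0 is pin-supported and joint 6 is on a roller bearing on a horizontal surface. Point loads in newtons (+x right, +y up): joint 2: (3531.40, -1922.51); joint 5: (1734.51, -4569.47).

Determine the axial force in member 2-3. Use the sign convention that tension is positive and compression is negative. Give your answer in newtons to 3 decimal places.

N=7 nodes, M=11 members, R=3 reactions → 2N=14, M+R=14
member 0 (0-1): L=1.4960, (cx,cy)=(0.2513,0.9679)
member 1 (0-2): L=0.7070, (cx,cy)=(1.0000,0.0000)
member 2 (1-2): L=1.4854, (cx,cy)=(0.2228,-0.9749)
member 3 (1-3): L=0.6364, (cx,cy)=(0.9868,0.1619)
member 4 (2-3): L=1.5792, (cx,cy)=(0.1881,0.9822)
member 5 (2-4): L=0.6750, (cx,cy)=(1.0000,0.0000)
member 6 (3-4): L=1.5964, (cx,cy)=(0.2368,-0.9716)
member 7 (3-5): L=0.6556, (cx,cy)=(0.9701,-0.2425)
member 8 (4-5): L=1.4157, (cx,cy)=(0.1822,0.9833)
member 9 (4-6): L=0.6180, (cx,cy)=(1.0000,0.0000)
member 10 (5-6): L=1.4378, (cx,cy)=(0.2504,-0.9681)
solve A·x = −loads:
  F[0-1] = -886.6493 N (compression)
  F[0-2] = +5488.7545 N (tension)
  F[1-2] = +812.3752 N (tension)
  F[1-3] = -409.2728 N (compression)
  F[2-3] = +1151.1038 N (tension)
  F[2-4] = +1921.8960 N (tension)
  F[3-4] = -1115.2041 N (compression)
  F[3-5] = +79.0354 N (tension)
  F[4-5] = +1101.9438 N (tension)
  F[4-6] = +1457.0151 N (tension)
  F[5-6] = -5819.1495 N (compression)
  Rx@0 = -5265.9100 N
  Ry@0 = +858.1884 N
  Ry@6 = +5633.7916 N

1151.104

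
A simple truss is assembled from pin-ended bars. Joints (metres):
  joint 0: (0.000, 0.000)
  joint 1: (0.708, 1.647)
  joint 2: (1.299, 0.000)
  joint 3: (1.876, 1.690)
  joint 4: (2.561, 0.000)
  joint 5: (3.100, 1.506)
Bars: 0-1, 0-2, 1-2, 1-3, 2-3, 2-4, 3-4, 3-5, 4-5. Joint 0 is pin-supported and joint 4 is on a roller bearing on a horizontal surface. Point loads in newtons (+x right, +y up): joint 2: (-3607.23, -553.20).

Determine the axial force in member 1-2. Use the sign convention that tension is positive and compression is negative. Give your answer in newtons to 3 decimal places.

281.323

N=6 nodes, M=9 members, R=3 reactions → 2N=12, M+R=12
member 0 (0-1): L=1.7927, (cx,cy)=(0.3949,0.9187)
member 1 (0-2): L=1.2990, (cx,cy)=(1.0000,0.0000)
member 2 (1-2): L=1.7498, (cx,cy)=(0.3377,-0.9412)
member 3 (1-3): L=1.1688, (cx,cy)=(0.9993,0.0368)
member 4 (2-3): L=1.7858, (cx,cy)=(0.3231,0.9464)
member 5 (2-4): L=1.2620, (cx,cy)=(1.0000,0.0000)
member 6 (3-4): L=1.8235, (cx,cy)=(0.3756,-0.9268)
member 7 (3-5): L=1.2378, (cx,cy)=(0.9889,-0.1487)
member 8 (4-5): L=1.5995, (cx,cy)=(0.3370,0.9415)
solve A·x = −loads:
  F[0-1] = -296.7240 N (compression)
  F[0-2] = -3490.0451 N (compression)
  F[1-2] = +281.3231 N (tension)
  F[1-3] = -212.3449 N (compression)
  F[2-3] = +304.7547 N (tension)
  F[2-4] = +113.7328 N (tension)
  F[3-4] = -302.7695 N (compression)
  F[3-5] = -0.0000 N (compression)
  F[4-5] = +0.0000 N (tension)
  Rx@0 = +3607.2300 N
  Ry@0 = +272.6038 N
  Ry@4 = +280.5962 N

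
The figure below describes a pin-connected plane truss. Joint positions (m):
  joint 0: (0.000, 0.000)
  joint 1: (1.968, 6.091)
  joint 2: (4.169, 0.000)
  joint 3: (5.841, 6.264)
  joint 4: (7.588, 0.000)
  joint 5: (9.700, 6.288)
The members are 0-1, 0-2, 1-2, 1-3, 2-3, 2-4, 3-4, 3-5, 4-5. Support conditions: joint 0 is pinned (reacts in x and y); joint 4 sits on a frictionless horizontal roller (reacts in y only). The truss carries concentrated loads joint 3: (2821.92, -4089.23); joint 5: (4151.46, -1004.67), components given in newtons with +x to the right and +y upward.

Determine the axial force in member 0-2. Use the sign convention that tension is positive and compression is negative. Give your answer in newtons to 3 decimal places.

5323.014

N=6 nodes, M=9 members, R=3 reactions → 2N=12, M+R=12
member 0 (0-1): L=6.4010, (cx,cy)=(0.3075,0.9516)
member 1 (0-2): L=4.1690, (cx,cy)=(1.0000,0.0000)
member 2 (1-2): L=6.4765, (cx,cy)=(0.3398,-0.9405)
member 3 (1-3): L=3.8769, (cx,cy)=(0.9990,0.0446)
member 4 (2-3): L=6.4833, (cx,cy)=(0.2579,0.9662)
member 5 (2-4): L=3.4190, (cx,cy)=(1.0000,0.0000)
member 6 (3-4): L=6.5031, (cx,cy)=(0.2686,-0.9632)
member 7 (3-5): L=3.8591, (cx,cy)=(1.0000,0.0062)
member 8 (4-5): L=6.6332, (cx,cy)=(0.3184,0.9480)
solve A·x = −loads:
  F[0-1] = +5367.9150 N (tension)
  F[0-2] = +5323.0141 N (tension)
  F[1-2] = -5267.7613 N (compression)
  F[1-3] = +3444.0218 N (tension)
  F[2-3] = +5127.6825 N (tension)
  F[2-4] = +2210.3952 N (tension)
  F[3-4] = -9519.0936 N (compression)
  F[3-5] = +4498.3899 N (tension)
  F[4-5] = -1089.3382 N (compression)
  Rx@0 = -6973.3800 N
  Ry@0 = -5107.9159 N
  Ry@4 = +10201.8159 N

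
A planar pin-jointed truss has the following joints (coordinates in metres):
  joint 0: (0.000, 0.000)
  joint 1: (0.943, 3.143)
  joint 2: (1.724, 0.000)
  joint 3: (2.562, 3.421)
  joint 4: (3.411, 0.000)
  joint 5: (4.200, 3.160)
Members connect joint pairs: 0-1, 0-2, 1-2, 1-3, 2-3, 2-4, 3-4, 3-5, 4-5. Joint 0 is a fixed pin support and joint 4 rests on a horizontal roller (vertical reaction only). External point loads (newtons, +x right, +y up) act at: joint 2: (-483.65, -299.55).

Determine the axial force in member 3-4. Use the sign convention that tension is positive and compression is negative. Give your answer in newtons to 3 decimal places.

-155.992

N=6 nodes, M=9 members, R=3 reactions → 2N=12, M+R=12
member 0 (0-1): L=3.2814, (cx,cy)=(0.2874,0.9578)
member 1 (0-2): L=1.7240, (cx,cy)=(1.0000,0.0000)
member 2 (1-2): L=3.2386, (cx,cy)=(0.2412,-0.9705)
member 3 (1-3): L=1.6427, (cx,cy)=(0.9856,0.1692)
member 4 (2-3): L=3.5221, (cx,cy)=(0.2379,0.9713)
member 5 (2-4): L=1.6870, (cx,cy)=(1.0000,0.0000)
member 6 (3-4): L=3.5248, (cx,cy)=(0.2409,-0.9706)
member 7 (3-5): L=1.6587, (cx,cy)=(0.9875,-0.1574)
member 8 (4-5): L=3.2570, (cx,cy)=(0.2422,0.9702)
solve A·x = −loads:
  F[0-1] = -154.6749 N (compression)
  F[0-2] = -439.2002 N (compression)
  F[1-2] = +138.8659 N (tension)
  F[1-3] = -79.0787 N (compression)
  F[2-3] = +169.6543 N (tension)
  F[2-4] = +37.5733 N (tension)
  F[3-4] = -155.9923 N (compression)
  F[3-5] = +0.0000 N (tension)
  F[4-5] = -0.0000 N (compression)
  Rx@0 = +483.6500 N
  Ry@0 = +148.1504 N
  Ry@4 = +151.3996 N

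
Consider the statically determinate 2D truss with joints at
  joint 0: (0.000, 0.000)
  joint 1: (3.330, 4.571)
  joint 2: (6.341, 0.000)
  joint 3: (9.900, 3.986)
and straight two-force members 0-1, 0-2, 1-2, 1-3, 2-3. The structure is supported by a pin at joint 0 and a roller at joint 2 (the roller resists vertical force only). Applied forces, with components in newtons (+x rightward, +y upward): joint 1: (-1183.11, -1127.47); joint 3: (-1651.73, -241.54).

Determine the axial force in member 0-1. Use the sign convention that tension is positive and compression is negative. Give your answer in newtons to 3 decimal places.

-2834.426

N=4 nodes, M=5 members, R=3 reactions → 2N=8, M+R=8
member 0 (0-1): L=5.6553, (cx,cy)=(0.5888,0.8083)
member 1 (0-2): L=6.3410, (cx,cy)=(1.0000,0.0000)
member 2 (1-2): L=5.4736, (cx,cy)=(0.5501,-0.8351)
member 3 (1-3): L=6.5960, (cx,cy)=(0.9961,-0.0887)
member 4 (2-3): L=5.3437, (cx,cy)=(0.6660,0.7459)
solve A·x = −loads:
  F[0-1] = -2834.4255 N (compression)
  F[0-2] = -1165.8640 N (compression)
  F[1-2] = +1535.0705 N (tension)
  F[1-3] = -1335.5656 N (compression)
  F[2-3] = -482.6071 N (compression)
  Rx@0 = +2834.8400 N
  Ry@0 = +2290.9577 N
  Ry@2 = -921.9477 N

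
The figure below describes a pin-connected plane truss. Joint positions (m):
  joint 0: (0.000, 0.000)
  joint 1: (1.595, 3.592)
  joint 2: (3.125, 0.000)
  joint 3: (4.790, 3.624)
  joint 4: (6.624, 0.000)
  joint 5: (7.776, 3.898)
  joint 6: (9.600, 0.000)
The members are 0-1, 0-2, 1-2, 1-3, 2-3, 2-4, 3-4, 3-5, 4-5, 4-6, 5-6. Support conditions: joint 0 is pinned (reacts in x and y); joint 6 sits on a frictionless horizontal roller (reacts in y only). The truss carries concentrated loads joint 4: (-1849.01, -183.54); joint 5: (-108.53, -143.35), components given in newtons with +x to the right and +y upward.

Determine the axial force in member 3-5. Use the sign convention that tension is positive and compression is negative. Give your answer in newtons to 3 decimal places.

N=7 nodes, M=11 members, R=3 reactions → 2N=14, M+R=14
member 0 (0-1): L=3.9302, (cx,cy)=(0.4058,0.9139)
member 1 (0-2): L=3.1250, (cx,cy)=(1.0000,0.0000)
member 2 (1-2): L=3.9043, (cx,cy)=(0.3919,-0.9200)
member 3 (1-3): L=3.1952, (cx,cy)=(0.9999,0.0100)
member 4 (2-3): L=3.9882, (cx,cy)=(0.4175,0.9087)
member 5 (2-4): L=3.4990, (cx,cy)=(1.0000,0.0000)
member 6 (3-4): L=4.0616, (cx,cy)=(0.4515,-0.8923)
member 7 (3-5): L=2.9985, (cx,cy)=(0.9958,0.0914)
member 8 (4-5): L=4.0647, (cx,cy)=(0.2834,0.9590)
member 9 (4-6): L=2.9760, (cx,cy)=(1.0000,0.0000)
member 10 (5-6): L=4.3036, (cx,cy)=(0.4238,-0.9057)
solve A·x = −loads:
  F[0-1] = -140.2723 N (compression)
  F[0-2] = -1900.6131 N (compression)
  F[1-2] = +138.1379 N (tension)
  F[1-3] = -111.0657 N (compression)
  F[2-3] = -139.8607 N (compression)
  F[2-4] = -1788.0903 N (compression)
  F[3-4] = +120.6539 N (tension)
  F[3-5] = -224.8707 N (compression)
  F[4-5] = +79.1312 N (tension)
  F[4-6] = +92.9727 N (tension)
  F[5-6] = -219.3650 N (compression)
  Rx@0 = +1957.5400 N
  Ry@0 = +128.2016 N
  Ry@6 = +198.6884 N

-224.871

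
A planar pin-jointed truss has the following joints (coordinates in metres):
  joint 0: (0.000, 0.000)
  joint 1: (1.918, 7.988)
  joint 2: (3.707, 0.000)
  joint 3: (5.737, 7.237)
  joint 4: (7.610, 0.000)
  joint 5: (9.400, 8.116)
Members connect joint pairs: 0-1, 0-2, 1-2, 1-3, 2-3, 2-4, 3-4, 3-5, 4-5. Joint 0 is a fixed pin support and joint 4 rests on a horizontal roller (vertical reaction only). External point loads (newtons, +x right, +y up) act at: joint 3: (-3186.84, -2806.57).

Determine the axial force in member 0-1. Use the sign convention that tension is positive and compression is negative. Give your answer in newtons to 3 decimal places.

N=6 nodes, M=9 members, R=3 reactions → 2N=12, M+R=12
member 0 (0-1): L=8.2150, (cx,cy)=(0.2335,0.9724)
member 1 (0-2): L=3.7070, (cx,cy)=(1.0000,0.0000)
member 2 (1-2): L=8.1859, (cx,cy)=(0.2185,-0.9758)
member 3 (1-3): L=3.8921, (cx,cy)=(0.9812,-0.1930)
member 4 (2-3): L=7.5163, (cx,cy)=(0.2701,0.9628)
member 5 (2-4): L=3.9030, (cx,cy)=(1.0000,0.0000)
member 6 (3-4): L=7.4754, (cx,cy)=(0.2506,-0.9681)
member 7 (3-5): L=3.7670, (cx,cy)=(0.9724,0.2333)
member 8 (4-5): L=8.3111, (cx,cy)=(0.2154,0.9765)
solve A·x = −loads:
  F[0-1] = -3827.1733 N (compression)
  F[0-2] = -2293.2936 N (compression)
  F[1-2] = +4177.6471 N (tension)
  F[1-3] = -1841.1576 N (compression)
  F[2-3] = -4234.0016 N (compression)
  F[2-4] = -236.7666 N (compression)
  F[3-4] = +944.9738 N (tension)
  F[3-5] = -0.0000 N (compression)
  F[4-5] = +0.0000 N (tension)
  Rx@0 = +3186.8400 N
  Ry@0 = +3721.4017 N
  Ry@4 = -914.8317 N

-3827.173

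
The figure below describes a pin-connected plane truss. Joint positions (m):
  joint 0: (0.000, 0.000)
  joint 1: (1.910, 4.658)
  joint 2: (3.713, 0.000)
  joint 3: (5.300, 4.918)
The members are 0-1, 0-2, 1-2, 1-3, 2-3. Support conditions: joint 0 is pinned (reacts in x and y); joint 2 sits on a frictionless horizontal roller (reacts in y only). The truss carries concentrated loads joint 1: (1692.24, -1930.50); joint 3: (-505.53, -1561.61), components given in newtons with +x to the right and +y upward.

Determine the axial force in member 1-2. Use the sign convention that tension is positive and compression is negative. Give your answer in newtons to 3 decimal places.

N=4 nodes, M=5 members, R=3 reactions → 2N=8, M+R=8
member 0 (0-1): L=5.0344, (cx,cy)=(0.3794,0.9252)
member 1 (0-2): L=3.7130, (cx,cy)=(1.0000,0.0000)
member 2 (1-2): L=4.9948, (cx,cy)=(0.3610,-0.9326)
member 3 (1-3): L=3.4000, (cx,cy)=(0.9971,0.0765)
member 4 (2-3): L=5.1677, (cx,cy)=(0.3071,0.9517)
solve A·x = −loads:
  F[0-1] = +1278.9884 N (tension)
  F[0-2] = +701.4737 N (tension)
  F[1-2] = -3339.1360 N (compression)
  F[1-3] = -1.6564 N (compression)
  F[2-3] = -1640.7692 N (compression)
  Rx@0 = -1186.7100 N
  Ry@0 = -1183.3668 N
  Ry@2 = +4675.4768 N

-3339.136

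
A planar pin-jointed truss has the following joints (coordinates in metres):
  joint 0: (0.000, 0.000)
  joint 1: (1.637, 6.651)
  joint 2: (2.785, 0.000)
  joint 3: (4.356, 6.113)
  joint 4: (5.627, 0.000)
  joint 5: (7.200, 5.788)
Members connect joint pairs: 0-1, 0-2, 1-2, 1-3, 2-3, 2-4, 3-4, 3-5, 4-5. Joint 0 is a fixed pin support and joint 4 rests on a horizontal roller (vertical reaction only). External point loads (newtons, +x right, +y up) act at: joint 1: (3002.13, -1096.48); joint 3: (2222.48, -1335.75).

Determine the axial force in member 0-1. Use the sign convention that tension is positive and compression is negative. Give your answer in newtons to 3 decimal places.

5029.435

N=6 nodes, M=9 members, R=3 reactions → 2N=12, M+R=12
member 0 (0-1): L=6.8495, (cx,cy)=(0.2390,0.9710)
member 1 (0-2): L=2.7850, (cx,cy)=(1.0000,0.0000)
member 2 (1-2): L=6.7493, (cx,cy)=(0.1701,-0.9854)
member 3 (1-3): L=2.7717, (cx,cy)=(0.9810,-0.1941)
member 4 (2-3): L=6.3116, (cx,cy)=(0.2489,0.9685)
member 5 (2-4): L=2.8420, (cx,cy)=(1.0000,0.0000)
member 6 (3-4): L=6.2437, (cx,cy)=(0.2036,-0.9791)
member 7 (3-5): L=2.8625, (cx,cy)=(0.9935,-0.1135)
member 8 (4-5): L=5.9979, (cx,cy)=(0.2623,0.9650)
solve A·x = −loads:
  F[0-1] = +5029.4346 N (tension)
  F[0-2] = +4022.5965 N (tension)
  F[1-2] = -5908.9512 N (compression)
  F[1-3] = -810.4745 N (compression)
  F[2-3] = +6012.0610 N (tension)
  F[2-4] = +1521.1071 N (tension)
  F[3-4] = -7472.3740 N (compression)
  F[3-5] = -0.0000 N (tension)
  F[4-5] = +0.0000 N (tension)
  Rx@0 = -5224.6100 N
  Ry@0 = -4883.6846 N
  Ry@4 = +7315.9146 N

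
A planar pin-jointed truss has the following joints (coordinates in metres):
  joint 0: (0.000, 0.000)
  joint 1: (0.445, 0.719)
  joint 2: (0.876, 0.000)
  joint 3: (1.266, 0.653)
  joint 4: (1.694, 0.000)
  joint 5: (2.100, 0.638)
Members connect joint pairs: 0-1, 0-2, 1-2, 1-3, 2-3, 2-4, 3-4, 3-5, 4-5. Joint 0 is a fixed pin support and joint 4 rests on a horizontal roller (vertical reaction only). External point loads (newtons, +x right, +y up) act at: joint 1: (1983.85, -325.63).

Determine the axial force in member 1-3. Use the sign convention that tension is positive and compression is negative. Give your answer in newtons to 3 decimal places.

N=6 nodes, M=9 members, R=3 reactions → 2N=12, M+R=12
member 0 (0-1): L=0.8456, (cx,cy)=(0.5263,0.8503)
member 1 (0-2): L=0.8760, (cx,cy)=(1.0000,0.0000)
member 2 (1-2): L=0.8383, (cx,cy)=(0.5141,-0.8577)
member 3 (1-3): L=0.8236, (cx,cy)=(0.9968,-0.0801)
member 4 (2-3): L=0.7606, (cx,cy)=(0.5128,0.8585)
member 5 (2-4): L=0.8180, (cx,cy)=(1.0000,0.0000)
member 6 (3-4): L=0.7808, (cx,cy)=(0.5482,-0.8364)
member 7 (3-5): L=0.8341, (cx,cy)=(0.9998,-0.0180)
member 8 (4-5): L=0.7562, (cx,cy)=(0.5369,0.8437)
solve A·x = −loads:
  F[0-1] = +707.8949 N (tension)
  F[0-2] = +1611.3039 N (tension)
  F[1-2] = -977.5351 N (compression)
  F[1-3] = -1112.2860 N (compression)
  F[2-3] = +976.5880 N (tension)
  F[2-4] = +607.9593 N (tension)
  F[3-4] = -1109.0489 N (compression)
  F[3-5] = +0.0000 N (tension)
  F[4-5] = -0.0000 N (compression)
  Rx@0 = -1983.8500 N
  Ry@0 = -601.9340 N
  Ry@4 = +927.5640 N

-1112.286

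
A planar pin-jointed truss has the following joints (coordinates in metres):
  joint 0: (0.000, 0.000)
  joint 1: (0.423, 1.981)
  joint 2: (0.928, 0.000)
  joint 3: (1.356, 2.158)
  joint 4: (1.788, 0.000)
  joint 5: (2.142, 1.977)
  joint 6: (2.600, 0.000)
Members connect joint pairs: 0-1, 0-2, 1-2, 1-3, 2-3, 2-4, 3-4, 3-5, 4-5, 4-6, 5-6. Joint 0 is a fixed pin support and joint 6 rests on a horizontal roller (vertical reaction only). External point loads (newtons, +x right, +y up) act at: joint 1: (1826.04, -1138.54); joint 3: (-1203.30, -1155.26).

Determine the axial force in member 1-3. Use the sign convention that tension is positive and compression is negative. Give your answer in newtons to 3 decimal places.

-1997.511

N=7 nodes, M=11 members, R=3 reactions → 2N=14, M+R=14
member 0 (0-1): L=2.0257, (cx,cy)=(0.2088,0.9780)
member 1 (0-2): L=0.9280, (cx,cy)=(1.0000,0.0000)
member 2 (1-2): L=2.0444, (cx,cy)=(0.2470,-0.9690)
member 3 (1-3): L=0.9496, (cx,cy)=(0.9825,0.1864)
member 4 (2-3): L=2.2000, (cx,cy)=(0.1945,0.9809)
member 5 (2-4): L=0.8600, (cx,cy)=(1.0000,0.0000)
member 6 (3-4): L=2.2008, (cx,cy)=(0.1963,-0.9805)
member 7 (3-5): L=0.8066, (cx,cy)=(0.9745,-0.2244)
member 8 (4-5): L=2.0084, (cx,cy)=(0.1763,0.9843)
member 9 (4-6): L=0.8120, (cx,cy)=(1.0000,0.0000)
member 10 (5-6): L=2.0294, (cx,cy)=(0.2257,-0.9742)
solve A·x = −loads:
  F[0-1] = -1138.5944 N (compression)
  F[0-2] = +860.5025 N (tension)
  F[1-2] = -410.0637 N (compression)
  F[1-3] = -1997.5111 N (compression)
  F[2-3] = +405.0955 N (tension)
  F[2-4] = +680.3995 N (tension)
  F[3-4] = -1094.3835 N (compression)
  F[3-5] = -477.7672 N (compression)
  F[4-5] = +1090.1602 N (tension)
  F[4-6] = +273.4349 N (tension)
  F[5-6] = -1211.5658 N (compression)
  Rx@0 = -622.7400 N
  Ry@0 = +1113.4928 N
  Ry@6 = +1180.3072 N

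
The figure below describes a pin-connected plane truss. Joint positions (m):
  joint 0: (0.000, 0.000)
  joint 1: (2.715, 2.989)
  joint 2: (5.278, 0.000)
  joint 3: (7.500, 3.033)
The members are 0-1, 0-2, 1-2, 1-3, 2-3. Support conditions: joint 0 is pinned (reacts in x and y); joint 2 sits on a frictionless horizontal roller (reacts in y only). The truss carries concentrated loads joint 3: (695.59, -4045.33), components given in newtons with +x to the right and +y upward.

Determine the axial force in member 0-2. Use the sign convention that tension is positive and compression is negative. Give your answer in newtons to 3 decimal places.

-1214.425

N=4 nodes, M=5 members, R=3 reactions → 2N=8, M+R=8
member 0 (0-1): L=4.0380, (cx,cy)=(0.6724,0.7402)
member 1 (0-2): L=5.2780, (cx,cy)=(1.0000,0.0000)
member 2 (1-2): L=3.9374, (cx,cy)=(0.6509,-0.7591)
member 3 (1-3): L=4.7852, (cx,cy)=(1.0000,0.0092)
member 4 (2-3): L=3.7598, (cx,cy)=(0.5910,0.8067)
solve A·x = −loads:
  F[0-1] = +2840.7430 N (tension)
  F[0-2] = -1214.4250 N (compression)
  F[1-2] = -2725.3513 N (compression)
  F[1-3] = +3684.2048 N (tension)
  F[2-3] = -5056.7590 N (compression)
  Rx@0 = -695.5900 N
  Ry@0 = -2102.7752 N
  Ry@2 = +6148.1052 N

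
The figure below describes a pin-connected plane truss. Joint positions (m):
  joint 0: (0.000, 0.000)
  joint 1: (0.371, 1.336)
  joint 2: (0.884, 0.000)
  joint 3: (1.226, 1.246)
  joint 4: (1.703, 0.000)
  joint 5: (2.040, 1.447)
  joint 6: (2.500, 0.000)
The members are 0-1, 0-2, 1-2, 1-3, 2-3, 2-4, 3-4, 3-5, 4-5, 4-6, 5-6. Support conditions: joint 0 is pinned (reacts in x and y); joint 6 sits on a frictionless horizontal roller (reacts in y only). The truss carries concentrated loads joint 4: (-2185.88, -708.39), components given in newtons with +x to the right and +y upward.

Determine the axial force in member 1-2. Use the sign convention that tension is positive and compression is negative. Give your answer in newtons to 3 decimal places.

259.470

N=7 nodes, M=11 members, R=3 reactions → 2N=14, M+R=14
member 0 (0-1): L=1.3866, (cx,cy)=(0.2676,0.9635)
member 1 (0-2): L=0.8840, (cx,cy)=(1.0000,0.0000)
member 2 (1-2): L=1.4311, (cx,cy)=(0.3585,-0.9335)
member 3 (1-3): L=0.8597, (cx,cy)=(0.9945,-0.1047)
member 4 (2-3): L=1.2921, (cx,cy)=(0.2647,0.9643)
member 5 (2-4): L=0.8190, (cx,cy)=(1.0000,0.0000)
member 6 (3-4): L=1.3342, (cx,cy)=(0.3575,-0.9339)
member 7 (3-5): L=0.8384, (cx,cy)=(0.9708,0.2397)
member 8 (4-5): L=1.4857, (cx,cy)=(0.2268,0.9739)
member 9 (4-6): L=0.7970, (cx,cy)=(1.0000,0.0000)
member 10 (5-6): L=1.5184, (cx,cy)=(0.3030,-0.9530)
solve A·x = −loads:
  F[0-1] = -234.3806 N (compression)
  F[0-2] = -2123.1669 N (compression)
  F[1-2] = +259.4702 N (tension)
  F[1-3] = -156.5842 N (compression)
  F[2-3] = -251.1855 N (compression)
  F[2-4] = -1963.6702 N (compression)
  F[3-4] = +167.2539 N (tension)
  F[3-5] = -290.4770 N (compression)
  F[4-5] = +566.9686 N (tension)
  F[4-6] = +153.4039 N (tension)
  F[5-6] = -506.3520 N (compression)
  Rx@0 = +2185.8800 N
  Ry@0 = +225.8347 N
  Ry@6 = +482.5553 N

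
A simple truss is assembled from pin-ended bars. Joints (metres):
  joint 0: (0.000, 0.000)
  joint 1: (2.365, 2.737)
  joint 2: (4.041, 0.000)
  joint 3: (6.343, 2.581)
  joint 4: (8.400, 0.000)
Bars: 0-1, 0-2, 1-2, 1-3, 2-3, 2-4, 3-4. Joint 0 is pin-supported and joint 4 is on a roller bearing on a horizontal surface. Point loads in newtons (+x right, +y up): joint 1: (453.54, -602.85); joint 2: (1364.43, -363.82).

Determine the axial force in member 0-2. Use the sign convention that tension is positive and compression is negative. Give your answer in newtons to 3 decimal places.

N=5 nodes, M=7 members, R=3 reactions → 2N=10, M+R=10
member 0 (0-1): L=3.6172, (cx,cy)=(0.6538,0.7567)
member 1 (0-2): L=4.0410, (cx,cy)=(1.0000,0.0000)
member 2 (1-2): L=3.2094, (cx,cy)=(0.5222,-0.8528)
member 3 (1-3): L=3.9811, (cx,cy)=(0.9992,-0.0392)
member 4 (2-3): L=3.4584, (cx,cy)=(0.6656,0.7463)
member 5 (2-4): L=4.3590, (cx,cy)=(1.0000,0.0000)
member 6 (3-4): L=3.3004, (cx,cy)=(0.6233,-0.7820)
solve A·x = −loads:
  F[0-1] = -626.6225 N (compression)
  F[0-2] = +2227.6647 N (tension)
  F[1-2] = -113.9695 N (compression)
  F[1-3] = -804.3355 N (compression)
  F[2-3] = +617.7405 N (tension)
  F[2-4] = +392.5378 N (tension)
  F[3-4] = -629.8210 N (compression)
  Rx@0 = -1817.9700 N
  Ry@0 = +474.1372 N
  Ry@4 = +492.5328 N

2227.665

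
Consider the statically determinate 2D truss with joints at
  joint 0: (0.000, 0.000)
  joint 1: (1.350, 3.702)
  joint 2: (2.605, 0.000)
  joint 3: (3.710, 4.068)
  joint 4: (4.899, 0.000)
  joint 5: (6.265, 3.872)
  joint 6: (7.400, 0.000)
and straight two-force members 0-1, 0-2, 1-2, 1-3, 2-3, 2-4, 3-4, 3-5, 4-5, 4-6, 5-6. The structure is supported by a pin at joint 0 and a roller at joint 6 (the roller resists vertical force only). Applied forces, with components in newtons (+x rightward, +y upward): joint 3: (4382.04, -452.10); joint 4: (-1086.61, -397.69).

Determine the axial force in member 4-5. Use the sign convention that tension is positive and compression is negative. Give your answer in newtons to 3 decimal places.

N=7 nodes, M=11 members, R=3 reactions → 2N=14, M+R=14
member 0 (0-1): L=3.9405, (cx,cy)=(0.3426,0.9395)
member 1 (0-2): L=2.6050, (cx,cy)=(1.0000,0.0000)
member 2 (1-2): L=3.9089, (cx,cy)=(0.3211,-0.9471)
member 3 (1-3): L=2.3882, (cx,cy)=(0.9882,0.1533)
member 4 (2-3): L=4.2154, (cx,cy)=(0.2621,0.9650)
member 5 (2-4): L=2.2940, (cx,cy)=(1.0000,0.0000)
member 6 (3-4): L=4.2382, (cx,cy)=(0.2805,-0.9598)
member 7 (3-5): L=2.5625, (cx,cy)=(0.9971,-0.0765)
member 8 (4-5): L=4.1059, (cx,cy)=(0.3327,0.9430)
member 9 (4-6): L=2.5010, (cx,cy)=(1.0000,0.0000)
member 10 (5-6): L=4.0349, (cx,cy)=(0.2813,-0.9596)
solve A·x = −loads:
  F[0-1] = +2181.0854 N (tension)
  F[0-2] = +2548.1929 N (tension)
  F[1-2] = -1939.3127 N (compression)
  F[1-3] = +1386.2461 N (tension)
  F[2-3] = +1903.1959 N (tension)
  F[2-4] = +1426.6679 N (tension)
  F[3-4] = -2460.1313 N (compression)
  F[3-5] = -1828.4602 N (compression)
  F[4-5] = +2925.6865 N (tension)
  F[4-6] = +849.7492 N (tension)
  F[5-6] = -3020.8575 N (compression)
  Rx@0 = -3295.4300 N
  Ry@0 = -2049.0901 N
  Ry@6 = +2898.8801 N

2925.686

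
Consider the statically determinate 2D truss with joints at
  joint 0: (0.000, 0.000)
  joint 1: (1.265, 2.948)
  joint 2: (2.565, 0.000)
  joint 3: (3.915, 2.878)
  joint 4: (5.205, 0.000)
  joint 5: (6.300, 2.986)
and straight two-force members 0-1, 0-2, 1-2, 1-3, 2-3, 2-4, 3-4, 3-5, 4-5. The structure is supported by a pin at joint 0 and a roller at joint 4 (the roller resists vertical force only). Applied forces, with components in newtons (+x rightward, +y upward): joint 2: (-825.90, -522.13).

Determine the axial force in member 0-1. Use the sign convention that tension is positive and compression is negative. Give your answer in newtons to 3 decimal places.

N=6 nodes, M=9 members, R=3 reactions → 2N=12, M+R=12
member 0 (0-1): L=3.2079, (cx,cy)=(0.3943,0.9190)
member 1 (0-2): L=2.5650, (cx,cy)=(1.0000,0.0000)
member 2 (1-2): L=3.2219, (cx,cy)=(0.4035,-0.9150)
member 3 (1-3): L=2.6509, (cx,cy)=(0.9997,-0.0264)
member 4 (2-3): L=3.1789, (cx,cy)=(0.4247,0.9053)
member 5 (2-4): L=2.6400, (cx,cy)=(1.0000,0.0000)
member 6 (3-4): L=3.1539, (cx,cy)=(0.4090,-0.9125)
member 7 (3-5): L=2.3874, (cx,cy)=(0.9990,0.0452)
member 8 (4-5): L=3.1804, (cx,cy)=(0.3443,0.9389)
solve A·x = −loads:
  F[0-1] = -288.1786 N (compression)
  F[0-2] = -712.2617 N (compression)
  F[1-2] = +296.1633 N (tension)
  F[1-3] = -233.2178 N (compression)
  F[2-3] = +277.4023 N (tension)
  F[2-4] = +115.3305 N (tension)
  F[3-4] = -281.9682 N (compression)
  F[3-5] = +0.0000 N (tension)
  F[4-5] = -0.0000 N (compression)
  Rx@0 = +825.9000 N
  Ry@0 = +264.8267 N
  Ry@4 = +257.3033 N

-288.179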